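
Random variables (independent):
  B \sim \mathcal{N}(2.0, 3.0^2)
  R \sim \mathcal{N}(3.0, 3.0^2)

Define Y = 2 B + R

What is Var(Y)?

For independent RVs: Var(aX + bY) = a²Var(X) + b²Var(Y)
Var(B) = 9
Var(R) = 9
Var(Y) = 2²*9 + 1²*9
= 4*9 + 1*9 = 45

45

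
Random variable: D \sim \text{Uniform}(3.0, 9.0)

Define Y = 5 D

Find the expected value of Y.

For Y = 5D:
E[Y] = 5 * E[D]
E[D] = (3 + 9)/2 = 6
E[Y] = 5 * 6 = 30

30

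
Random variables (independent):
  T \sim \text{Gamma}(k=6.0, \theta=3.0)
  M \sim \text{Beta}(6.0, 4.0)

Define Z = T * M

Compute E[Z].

For independent RVs: E[XY] = E[X]*E[Y]
E[T] = 18
E[M] = 0.6
E[Z] = 18 * 0.6 = 10.8

10.8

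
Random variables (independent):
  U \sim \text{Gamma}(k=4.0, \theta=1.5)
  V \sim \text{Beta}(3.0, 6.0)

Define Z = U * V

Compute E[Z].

For independent RVs: E[XY] = E[X]*E[Y]
E[U] = 6
E[V] = 0.33333333
E[Z] = 6 * 0.33333333 = 2

2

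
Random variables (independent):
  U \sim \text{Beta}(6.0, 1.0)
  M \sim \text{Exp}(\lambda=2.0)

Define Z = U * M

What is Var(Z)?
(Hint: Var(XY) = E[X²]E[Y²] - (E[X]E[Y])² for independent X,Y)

Var(XY) = E[X²]E[Y²] - (E[X]E[Y])²
E[U] = 0.85714286, Var(U) = 0.015306122
E[M] = 0.5, Var(M) = 0.25
E[U²] = 0.015306122 + 0.85714286² = 0.75
E[M²] = 0.25 + 0.5² = 0.5
Var(Z) = 0.75*0.5 - (0.85714286*0.5)²
= 0.375 - 0.18367347 = 0.19132653

0.19132653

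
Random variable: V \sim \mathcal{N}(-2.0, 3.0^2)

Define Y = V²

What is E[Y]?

E[V²] = Var(V) + (E[V])² = 9 + 4 = 13

13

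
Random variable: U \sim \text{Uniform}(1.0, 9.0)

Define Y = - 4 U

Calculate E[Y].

For Y = -4U:
E[Y] = -4 * E[U]
E[U] = (1 + 9)/2 = 5
E[Y] = -4 * 5 = -20

-20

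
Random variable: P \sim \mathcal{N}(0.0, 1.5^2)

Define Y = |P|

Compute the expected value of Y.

For X ~ N(0, 1.5²), E[|X|] = sigma * sqrt(2/pi)
= 1.5 * sqrt(2/pi) = 1.1968268

1.1968268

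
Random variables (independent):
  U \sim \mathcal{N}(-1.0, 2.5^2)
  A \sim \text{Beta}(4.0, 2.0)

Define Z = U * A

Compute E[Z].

For independent RVs: E[XY] = E[X]*E[Y]
E[U] = -1
E[A] = 0.66666667
E[Z] = -1 * 0.66666667 = -0.66666667

-0.66666667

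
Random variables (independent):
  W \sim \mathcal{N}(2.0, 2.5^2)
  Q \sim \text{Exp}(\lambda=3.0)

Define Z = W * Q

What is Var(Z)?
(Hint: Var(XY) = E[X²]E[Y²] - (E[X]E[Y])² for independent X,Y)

Var(XY) = E[X²]E[Y²] - (E[X]E[Y])²
E[W] = 2, Var(W) = 6.25
E[Q] = 0.33333333, Var(Q) = 0.11111111
E[W²] = 6.25 + 2² = 10.25
E[Q²] = 0.11111111 + 0.33333333² = 0.22222222
Var(Z) = 10.25*0.22222222 - (2*0.33333333)²
= 2.2777778 - 0.44444444 = 1.8333333

1.8333333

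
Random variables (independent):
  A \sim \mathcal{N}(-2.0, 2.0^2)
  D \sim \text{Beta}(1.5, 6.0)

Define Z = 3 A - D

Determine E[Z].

E[Z] = 3*E[A] - 1*E[D]
E[A] = -2
E[D] = 0.2
E[Z] = 3*(-2) - 1*0.2 = -6.2

-6.2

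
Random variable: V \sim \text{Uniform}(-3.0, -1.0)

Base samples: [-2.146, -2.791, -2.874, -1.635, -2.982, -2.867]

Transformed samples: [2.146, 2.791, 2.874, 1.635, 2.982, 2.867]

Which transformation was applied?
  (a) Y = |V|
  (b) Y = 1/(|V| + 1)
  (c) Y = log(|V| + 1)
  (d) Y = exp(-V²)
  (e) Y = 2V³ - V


Checking option (a) Y = |V|:
  V = -2.146 -> Y = 2.146 ✓
  V = -2.791 -> Y = 2.791 ✓
  V = -2.874 -> Y = 2.874 ✓
All samples match this transformation.

(a) |V|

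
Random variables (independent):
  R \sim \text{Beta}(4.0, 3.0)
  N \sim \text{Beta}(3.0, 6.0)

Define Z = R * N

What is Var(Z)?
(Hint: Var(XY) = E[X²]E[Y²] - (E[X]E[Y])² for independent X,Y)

Var(XY) = E[X²]E[Y²] - (E[X]E[Y])²
E[R] = 0.57142857, Var(R) = 0.030612245
E[N] = 0.33333333, Var(N) = 0.022222222
E[R²] = 0.030612245 + 0.57142857² = 0.35714286
E[N²] = 0.022222222 + 0.33333333² = 0.13333333
Var(Z) = 0.35714286*0.13333333 - (0.57142857*0.33333333)²
= 0.047619048 - 0.036281179 = 0.011337868

0.011337868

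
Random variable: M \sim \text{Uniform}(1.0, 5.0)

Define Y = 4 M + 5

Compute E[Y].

For Y = 4M + 5:
E[Y] = 4 * E[M] + 5
E[M] = (1 + 5)/2 = 3
E[Y] = 4 * 3 + 5 = 17

17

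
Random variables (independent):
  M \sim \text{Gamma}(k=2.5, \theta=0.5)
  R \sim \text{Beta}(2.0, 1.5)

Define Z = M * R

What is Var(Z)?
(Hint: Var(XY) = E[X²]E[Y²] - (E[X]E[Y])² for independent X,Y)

Var(XY) = E[X²]E[Y²] - (E[X]E[Y])²
E[M] = 1.25, Var(M) = 0.625
E[R] = 0.57142857, Var(R) = 0.054421769
E[M²] = 0.625 + 1.25² = 2.1875
E[R²] = 0.054421769 + 0.57142857² = 0.38095238
Var(Z) = 2.1875*0.38095238 - (1.25*0.57142857)²
= 0.83333333 - 0.51020408 = 0.32312925

0.32312925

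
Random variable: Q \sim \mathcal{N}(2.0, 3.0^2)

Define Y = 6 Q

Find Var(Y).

For Y = aQ + b: Var(Y) = a² * Var(Q)
Var(Q) = 3.0^2 = 9
Var(Y) = 6² * 9 = 36 * 9 = 324

324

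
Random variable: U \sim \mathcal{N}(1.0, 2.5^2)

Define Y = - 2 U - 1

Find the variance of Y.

For Y = aU + b: Var(Y) = a² * Var(U)
Var(U) = 2.5^2 = 6.25
Var(Y) = (-2)² * 6.25 = 4 * 6.25 = 25

25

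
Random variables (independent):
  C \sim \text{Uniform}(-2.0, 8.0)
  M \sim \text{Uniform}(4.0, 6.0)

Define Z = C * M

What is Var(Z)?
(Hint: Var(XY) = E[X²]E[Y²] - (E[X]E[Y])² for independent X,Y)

Var(XY) = E[X²]E[Y²] - (E[X]E[Y])²
E[C] = 3, Var(C) = 8.3333333
E[M] = 5, Var(M) = 0.33333333
E[C²] = 8.3333333 + 3² = 17.333333
E[M²] = 0.33333333 + 5² = 25.333333
Var(Z) = 17.333333*25.333333 - (3*5)²
= 439.11111 - 225 = 214.11111

214.11111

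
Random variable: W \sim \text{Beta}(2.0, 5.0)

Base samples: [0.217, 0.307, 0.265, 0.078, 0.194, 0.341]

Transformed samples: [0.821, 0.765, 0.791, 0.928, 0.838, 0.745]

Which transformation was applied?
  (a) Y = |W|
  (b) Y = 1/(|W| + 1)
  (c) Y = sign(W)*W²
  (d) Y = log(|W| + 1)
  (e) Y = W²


Checking option (b) Y = 1/(|W| + 1):
  W = 0.217 -> Y = 0.821 ✓
  W = 0.307 -> Y = 0.765 ✓
  W = 0.265 -> Y = 0.791 ✓
All samples match this transformation.

(b) 1/(|W| + 1)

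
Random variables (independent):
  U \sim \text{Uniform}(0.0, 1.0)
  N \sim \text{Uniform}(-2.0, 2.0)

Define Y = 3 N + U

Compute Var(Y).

For independent RVs: Var(aX + bY) = a²Var(X) + b²Var(Y)
Var(U) = 0.083333333
Var(N) = 1.3333333
Var(Y) = 1²*0.083333333 + 3²*1.3333333
= 1*0.083333333 + 9*1.3333333 = 12.083333

12.083333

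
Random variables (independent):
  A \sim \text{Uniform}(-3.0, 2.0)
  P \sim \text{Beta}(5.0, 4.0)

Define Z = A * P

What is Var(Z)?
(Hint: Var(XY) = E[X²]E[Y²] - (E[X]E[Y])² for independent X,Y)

Var(XY) = E[X²]E[Y²] - (E[X]E[Y])²
E[A] = -0.5, Var(A) = 2.0833333
E[P] = 0.55555556, Var(P) = 0.024691358
E[A²] = 2.0833333 + (-0.5)² = 2.3333333
E[P²] = 0.024691358 + 0.55555556² = 0.33333333
Var(Z) = 2.3333333*0.33333333 - (-0.5*0.55555556)²
= 0.77777778 - 0.077160494 = 0.70061728

0.70061728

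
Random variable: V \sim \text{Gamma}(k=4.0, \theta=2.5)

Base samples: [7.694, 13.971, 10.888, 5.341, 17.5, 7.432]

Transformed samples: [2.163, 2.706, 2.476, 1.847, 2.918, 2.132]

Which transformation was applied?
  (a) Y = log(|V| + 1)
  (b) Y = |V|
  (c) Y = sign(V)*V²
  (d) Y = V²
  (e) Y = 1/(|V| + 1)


Checking option (a) Y = log(|V| + 1):
  V = 7.694 -> Y = 2.163 ✓
  V = 13.971 -> Y = 2.706 ✓
  V = 10.888 -> Y = 2.476 ✓
All samples match this transformation.

(a) log(|V| + 1)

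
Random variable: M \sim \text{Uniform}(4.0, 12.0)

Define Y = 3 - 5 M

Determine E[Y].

For Y = -5M + 3:
E[Y] = -5 * E[M] + 3
E[M] = (4 + 12)/2 = 8
E[Y] = -5 * 8 + 3 = -37

-37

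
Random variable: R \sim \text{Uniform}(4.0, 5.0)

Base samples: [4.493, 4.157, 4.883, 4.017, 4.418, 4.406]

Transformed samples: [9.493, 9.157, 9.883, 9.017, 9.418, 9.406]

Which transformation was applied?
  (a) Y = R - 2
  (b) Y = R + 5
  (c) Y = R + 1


Checking option (b) Y = R + 5:
  R = 4.493 -> Y = 9.493 ✓
  R = 4.157 -> Y = 9.157 ✓
  R = 4.883 -> Y = 9.883 ✓
All samples match this transformation.

(b) R + 5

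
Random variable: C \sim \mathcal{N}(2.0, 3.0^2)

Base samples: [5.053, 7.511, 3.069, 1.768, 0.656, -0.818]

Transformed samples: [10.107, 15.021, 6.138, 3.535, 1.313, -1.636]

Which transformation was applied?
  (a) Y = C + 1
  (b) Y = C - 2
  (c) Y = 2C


Checking option (c) Y = 2C:
  C = 5.053 -> Y = 10.107 ✓
  C = 7.511 -> Y = 15.021 ✓
  C = 3.069 -> Y = 6.138 ✓
All samples match this transformation.

(c) 2C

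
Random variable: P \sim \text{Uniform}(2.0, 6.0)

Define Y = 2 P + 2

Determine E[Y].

For Y = 2P + 2:
E[Y] = 2 * E[P] + 2
E[P] = (2 + 6)/2 = 4
E[Y] = 2 * 4 + 2 = 10

10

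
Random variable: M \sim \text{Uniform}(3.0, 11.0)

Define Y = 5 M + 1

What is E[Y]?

For Y = 5M + 1:
E[Y] = 5 * E[M] + 1
E[M] = (3 + 11)/2 = 7
E[Y] = 5 * 7 + 1 = 36

36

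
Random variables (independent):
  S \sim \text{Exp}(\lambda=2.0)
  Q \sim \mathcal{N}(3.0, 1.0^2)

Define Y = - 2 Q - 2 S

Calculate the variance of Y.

For independent RVs: Var(aX + bY) = a²Var(X) + b²Var(Y)
Var(S) = 0.25
Var(Q) = 1
Var(Y) = (-2)²*0.25 + (-2)²*1
= 4*0.25 + 4*1 = 5

5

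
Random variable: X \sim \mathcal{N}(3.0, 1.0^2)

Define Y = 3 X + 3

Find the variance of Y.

For Y = aX + b: Var(Y) = a² * Var(X)
Var(X) = 1.0^2 = 1
Var(Y) = 3² * 1 = 9 * 1 = 9

9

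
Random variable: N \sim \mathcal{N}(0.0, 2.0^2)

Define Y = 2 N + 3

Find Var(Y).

For Y = aN + b: Var(Y) = a² * Var(N)
Var(N) = 2.0^2 = 4
Var(Y) = 2² * 4 = 4 * 4 = 16

16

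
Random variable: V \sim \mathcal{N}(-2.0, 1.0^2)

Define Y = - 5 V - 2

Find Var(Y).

For Y = aV + b: Var(Y) = a² * Var(V)
Var(V) = 1.0^2 = 1
Var(Y) = (-5)² * 1 = 25 * 1 = 25

25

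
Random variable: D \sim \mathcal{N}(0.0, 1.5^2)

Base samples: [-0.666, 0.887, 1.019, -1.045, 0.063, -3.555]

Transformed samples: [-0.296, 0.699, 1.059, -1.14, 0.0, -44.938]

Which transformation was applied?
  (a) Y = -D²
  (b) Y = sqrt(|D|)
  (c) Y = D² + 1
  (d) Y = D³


Checking option (d) Y = D³:
  D = -0.666 -> Y = -0.296 ✓
  D = 0.887 -> Y = 0.699 ✓
  D = 1.019 -> Y = 1.059 ✓
All samples match this transformation.

(d) D³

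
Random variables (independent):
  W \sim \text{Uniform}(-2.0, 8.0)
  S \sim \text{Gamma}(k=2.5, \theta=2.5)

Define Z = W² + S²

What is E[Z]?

E[Z] = E[W²] + E[S²]
E[W²] = Var(W) + E[W]² = 8.3333333 + 9 = 17.333333
E[S²] = Var(S) + E[S]² = 15.625 + 39.0625 = 54.6875
E[Z] = 17.333333 + 54.6875 = 72.020833

72.020833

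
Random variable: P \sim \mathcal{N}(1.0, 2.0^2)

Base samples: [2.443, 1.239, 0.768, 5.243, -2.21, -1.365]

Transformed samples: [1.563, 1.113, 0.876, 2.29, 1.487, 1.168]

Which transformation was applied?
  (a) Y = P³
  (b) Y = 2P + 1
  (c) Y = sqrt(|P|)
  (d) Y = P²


Checking option (c) Y = sqrt(|P|):
  P = 2.443 -> Y = 1.563 ✓
  P = 1.239 -> Y = 1.113 ✓
  P = 0.768 -> Y = 0.876 ✓
All samples match this transformation.

(c) sqrt(|P|)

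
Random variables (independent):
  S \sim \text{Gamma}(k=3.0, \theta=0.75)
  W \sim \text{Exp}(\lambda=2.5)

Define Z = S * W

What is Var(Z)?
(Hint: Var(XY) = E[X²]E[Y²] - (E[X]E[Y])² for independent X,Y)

Var(XY) = E[X²]E[Y²] - (E[X]E[Y])²
E[S] = 2.25, Var(S) = 1.6875
E[W] = 0.4, Var(W) = 0.16
E[S²] = 1.6875 + 2.25² = 6.75
E[W²] = 0.16 + 0.4² = 0.32
Var(Z) = 6.75*0.32 - (2.25*0.4)²
= 2.16 - 0.81 = 1.35

1.35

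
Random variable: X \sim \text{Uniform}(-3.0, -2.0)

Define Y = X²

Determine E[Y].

E[X²] = Var(X) + (E[X])² = 0.083333333 + 6.25 = 6.3333333

6.3333333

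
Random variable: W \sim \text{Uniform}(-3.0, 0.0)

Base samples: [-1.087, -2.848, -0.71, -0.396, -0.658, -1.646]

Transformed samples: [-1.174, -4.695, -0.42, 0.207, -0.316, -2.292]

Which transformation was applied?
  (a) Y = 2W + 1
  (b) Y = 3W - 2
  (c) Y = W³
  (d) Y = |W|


Checking option (a) Y = 2W + 1:
  W = -1.087 -> Y = -1.174 ✓
  W = -2.848 -> Y = -4.695 ✓
  W = -0.71 -> Y = -0.42 ✓
All samples match this transformation.

(a) 2W + 1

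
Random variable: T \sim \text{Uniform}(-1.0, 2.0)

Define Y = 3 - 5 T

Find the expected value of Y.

For Y = -5T + 3:
E[Y] = -5 * E[T] + 3
E[T] = (-1 + 2)/2 = 0.5
E[Y] = -5 * 0.5 + 3 = 0.5

0.5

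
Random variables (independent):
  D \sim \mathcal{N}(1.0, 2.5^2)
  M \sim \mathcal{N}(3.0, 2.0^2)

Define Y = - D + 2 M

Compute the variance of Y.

For independent RVs: Var(aX + bY) = a²Var(X) + b²Var(Y)
Var(D) = 6.25
Var(M) = 4
Var(Y) = (-1)²*6.25 + 2²*4
= 1*6.25 + 4*4 = 22.25

22.25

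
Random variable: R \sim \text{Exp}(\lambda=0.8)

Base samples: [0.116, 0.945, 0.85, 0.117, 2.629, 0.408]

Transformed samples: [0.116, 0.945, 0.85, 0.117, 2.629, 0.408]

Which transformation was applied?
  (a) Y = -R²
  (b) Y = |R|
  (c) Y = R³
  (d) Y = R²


Checking option (b) Y = |R|:
  R = 0.116 -> Y = 0.116 ✓
  R = 0.945 -> Y = 0.945 ✓
  R = 0.85 -> Y = 0.85 ✓
All samples match this transformation.

(b) |R|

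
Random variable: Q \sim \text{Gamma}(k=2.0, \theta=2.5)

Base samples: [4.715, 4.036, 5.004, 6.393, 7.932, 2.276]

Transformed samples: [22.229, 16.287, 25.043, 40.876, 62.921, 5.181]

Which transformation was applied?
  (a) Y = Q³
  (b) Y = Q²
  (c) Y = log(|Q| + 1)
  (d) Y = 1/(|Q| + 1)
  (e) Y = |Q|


Checking option (b) Y = Q²:
  Q = 4.715 -> Y = 22.229 ✓
  Q = 4.036 -> Y = 16.287 ✓
  Q = 5.004 -> Y = 25.043 ✓
All samples match this transformation.

(b) Q²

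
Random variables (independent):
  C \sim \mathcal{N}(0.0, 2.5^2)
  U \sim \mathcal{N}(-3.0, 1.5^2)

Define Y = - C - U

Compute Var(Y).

For independent RVs: Var(aX + bY) = a²Var(X) + b²Var(Y)
Var(C) = 6.25
Var(U) = 2.25
Var(Y) = (-1)²*6.25 + (-1)²*2.25
= 1*6.25 + 1*2.25 = 8.5

8.5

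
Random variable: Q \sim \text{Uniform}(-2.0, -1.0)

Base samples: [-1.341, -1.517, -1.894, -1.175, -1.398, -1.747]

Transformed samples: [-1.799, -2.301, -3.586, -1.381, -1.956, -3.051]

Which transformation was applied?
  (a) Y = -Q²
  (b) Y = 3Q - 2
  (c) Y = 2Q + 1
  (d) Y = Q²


Checking option (a) Y = -Q²:
  Q = -1.341 -> Y = -1.799 ✓
  Q = -1.517 -> Y = -2.301 ✓
  Q = -1.894 -> Y = -3.586 ✓
All samples match this transformation.

(a) -Q²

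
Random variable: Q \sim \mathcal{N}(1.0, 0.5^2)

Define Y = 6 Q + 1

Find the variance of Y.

For Y = aQ + b: Var(Y) = a² * Var(Q)
Var(Q) = 0.5^2 = 0.25
Var(Y) = 6² * 0.25 = 36 * 0.25 = 9

9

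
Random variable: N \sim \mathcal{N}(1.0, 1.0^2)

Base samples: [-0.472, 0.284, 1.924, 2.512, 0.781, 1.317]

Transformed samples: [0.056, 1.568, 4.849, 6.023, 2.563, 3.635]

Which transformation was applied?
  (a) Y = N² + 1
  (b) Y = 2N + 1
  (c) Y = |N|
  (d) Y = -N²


Checking option (b) Y = 2N + 1:
  N = -0.472 -> Y = 0.056 ✓
  N = 0.284 -> Y = 1.568 ✓
  N = 1.924 -> Y = 4.849 ✓
All samples match this transformation.

(b) 2N + 1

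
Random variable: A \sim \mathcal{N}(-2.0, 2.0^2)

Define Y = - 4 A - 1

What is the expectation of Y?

For Y = -4A - 1:
E[Y] = -4 * E[A] - 1
E[A] = -2.0 = -2
E[Y] = -4 * (-2) - 1 = 7

7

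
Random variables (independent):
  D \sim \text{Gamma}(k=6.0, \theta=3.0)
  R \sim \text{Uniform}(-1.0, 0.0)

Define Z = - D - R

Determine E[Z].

E[Z] = -1*E[D] - 1*E[R]
E[D] = 18
E[R] = -0.5
E[Z] = -1*18 - 1*(-0.5) = -17.5

-17.5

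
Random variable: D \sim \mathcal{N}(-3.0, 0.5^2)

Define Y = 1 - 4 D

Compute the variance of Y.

For Y = aD + b: Var(Y) = a² * Var(D)
Var(D) = 0.5^2 = 0.25
Var(Y) = (-4)² * 0.25 = 16 * 0.25 = 4

4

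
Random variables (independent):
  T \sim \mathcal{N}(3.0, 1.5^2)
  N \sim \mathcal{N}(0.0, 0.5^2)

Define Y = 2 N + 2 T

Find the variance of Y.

For independent RVs: Var(aX + bY) = a²Var(X) + b²Var(Y)
Var(T) = 2.25
Var(N) = 0.25
Var(Y) = 2²*2.25 + 2²*0.25
= 4*2.25 + 4*0.25 = 10

10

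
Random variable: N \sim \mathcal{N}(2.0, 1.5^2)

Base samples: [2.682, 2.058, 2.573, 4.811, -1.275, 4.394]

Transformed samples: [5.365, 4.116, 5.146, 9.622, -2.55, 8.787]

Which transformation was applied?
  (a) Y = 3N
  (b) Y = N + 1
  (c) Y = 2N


Checking option (c) Y = 2N:
  N = 2.682 -> Y = 5.365 ✓
  N = 2.058 -> Y = 4.116 ✓
  N = 2.573 -> Y = 5.146 ✓
All samples match this transformation.

(c) 2N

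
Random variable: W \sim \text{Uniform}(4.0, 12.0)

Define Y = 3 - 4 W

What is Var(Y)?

For Y = aW + b: Var(Y) = a² * Var(W)
Var(W) = (12 - 4)^2/12 = 5.3333333
Var(Y) = (-4)² * 5.3333333 = 16 * 5.3333333 = 85.333333

85.333333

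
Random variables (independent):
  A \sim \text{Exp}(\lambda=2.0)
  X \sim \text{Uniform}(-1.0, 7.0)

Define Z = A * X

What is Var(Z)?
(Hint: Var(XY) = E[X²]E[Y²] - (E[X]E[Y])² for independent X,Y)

Var(XY) = E[X²]E[Y²] - (E[X]E[Y])²
E[A] = 0.5, Var(A) = 0.25
E[X] = 3, Var(X) = 5.3333333
E[A²] = 0.25 + 0.5² = 0.5
E[X²] = 5.3333333 + 3² = 14.333333
Var(Z) = 0.5*14.333333 - (0.5*3)²
= 7.1666667 - 2.25 = 4.9166667

4.9166667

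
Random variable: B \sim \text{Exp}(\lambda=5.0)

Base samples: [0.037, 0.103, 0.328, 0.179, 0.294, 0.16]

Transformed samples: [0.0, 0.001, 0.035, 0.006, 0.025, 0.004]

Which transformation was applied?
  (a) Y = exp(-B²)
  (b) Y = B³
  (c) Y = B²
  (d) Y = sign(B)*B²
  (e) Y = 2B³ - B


Checking option (b) Y = B³:
  B = 0.037 -> Y = 0.0 ✓
  B = 0.103 -> Y = 0.001 ✓
  B = 0.328 -> Y = 0.035 ✓
All samples match this transformation.

(b) B³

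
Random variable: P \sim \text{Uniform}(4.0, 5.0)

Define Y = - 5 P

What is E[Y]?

For Y = -5P:
E[Y] = -5 * E[P]
E[P] = (4 + 5)/2 = 4.5
E[Y] = -5 * 4.5 = -22.5

-22.5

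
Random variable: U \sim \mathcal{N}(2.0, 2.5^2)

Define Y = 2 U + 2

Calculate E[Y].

For Y = 2U + 2:
E[Y] = 2 * E[U] + 2
E[U] = 2.0 = 2
E[Y] = 2 * 2 + 2 = 6

6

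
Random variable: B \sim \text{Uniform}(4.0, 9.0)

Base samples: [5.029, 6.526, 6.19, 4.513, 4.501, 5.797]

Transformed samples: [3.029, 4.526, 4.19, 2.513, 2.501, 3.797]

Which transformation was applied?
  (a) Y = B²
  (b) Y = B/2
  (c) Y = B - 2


Checking option (c) Y = B - 2:
  B = 5.029 -> Y = 3.029 ✓
  B = 6.526 -> Y = 4.526 ✓
  B = 6.19 -> Y = 4.19 ✓
All samples match this transformation.

(c) B - 2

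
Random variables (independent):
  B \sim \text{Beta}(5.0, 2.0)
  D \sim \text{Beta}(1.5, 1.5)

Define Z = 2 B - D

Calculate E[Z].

E[Z] = 2*E[B] - 1*E[D]
E[B] = 0.71428571
E[D] = 0.5
E[Z] = 2*0.71428571 - 1*0.5 = 0.92857143

0.92857143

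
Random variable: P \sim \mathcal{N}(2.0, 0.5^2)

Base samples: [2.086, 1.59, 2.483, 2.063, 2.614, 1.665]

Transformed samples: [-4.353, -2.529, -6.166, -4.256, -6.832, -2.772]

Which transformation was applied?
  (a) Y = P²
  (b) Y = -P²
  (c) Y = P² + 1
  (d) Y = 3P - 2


Checking option (b) Y = -P²:
  P = 2.086 -> Y = -4.353 ✓
  P = 1.59 -> Y = -2.529 ✓
  P = 2.483 -> Y = -6.166 ✓
All samples match this transformation.

(b) -P²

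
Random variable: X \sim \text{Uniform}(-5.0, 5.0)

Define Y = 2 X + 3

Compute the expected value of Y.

For Y = 2X + 3:
E[Y] = 2 * E[X] + 3
E[X] = (-5 + 5)/2 = 0
E[Y] = 2 * 0 + 3 = 3

3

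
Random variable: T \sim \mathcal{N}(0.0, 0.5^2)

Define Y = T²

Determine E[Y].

Using E[X²] = Var(X) + (E[X])²:
E[T] = 0
Var(T) = 0.5^2 = 0.25
E[T²] = 0.25 + 0² = 0.25 + 0 = 0.25

0.25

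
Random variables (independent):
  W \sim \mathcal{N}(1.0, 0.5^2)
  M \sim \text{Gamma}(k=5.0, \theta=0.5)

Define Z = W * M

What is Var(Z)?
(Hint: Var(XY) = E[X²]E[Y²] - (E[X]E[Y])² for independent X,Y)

Var(XY) = E[X²]E[Y²] - (E[X]E[Y])²
E[W] = 1, Var(W) = 0.25
E[M] = 2.5, Var(M) = 1.25
E[W²] = 0.25 + 1² = 1.25
E[M²] = 1.25 + 2.5² = 7.5
Var(Z) = 1.25*7.5 - (1*2.5)²
= 9.375 - 6.25 = 3.125

3.125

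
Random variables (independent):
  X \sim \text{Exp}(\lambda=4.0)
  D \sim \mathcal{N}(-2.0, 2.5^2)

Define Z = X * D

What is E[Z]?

For independent RVs: E[XY] = E[X]*E[Y]
E[X] = 0.25
E[D] = -2
E[Z] = 0.25 * (-2) = -0.5

-0.5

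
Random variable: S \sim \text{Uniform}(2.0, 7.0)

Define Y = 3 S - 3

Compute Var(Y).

For Y = aS + b: Var(Y) = a² * Var(S)
Var(S) = (7 - 2)^2/12 = 2.0833333
Var(Y) = 3² * 2.0833333 = 9 * 2.0833333 = 18.75

18.75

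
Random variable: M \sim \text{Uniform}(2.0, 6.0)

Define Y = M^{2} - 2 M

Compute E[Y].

E[Y] = 1*E[M²] - 2*E[M]
E[M] = 4
E[M²] = Var(M) + (E[M])² = 1.3333333 + 16 = 17.333333
E[Y] = 1*17.333333 - 2*4 = 9.3333333

9.3333333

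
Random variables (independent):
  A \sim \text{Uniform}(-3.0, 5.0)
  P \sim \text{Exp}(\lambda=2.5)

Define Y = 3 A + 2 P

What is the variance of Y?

For independent RVs: Var(aX + bY) = a²Var(X) + b²Var(Y)
Var(A) = 5.3333333
Var(P) = 0.16
Var(Y) = 3²*5.3333333 + 2²*0.16
= 9*5.3333333 + 4*0.16 = 48.64

48.64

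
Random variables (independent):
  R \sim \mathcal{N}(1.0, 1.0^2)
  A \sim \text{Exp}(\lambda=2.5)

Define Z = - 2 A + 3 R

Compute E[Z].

E[Z] = 3*E[R] - 2*E[A]
E[R] = 1
E[A] = 0.4
E[Z] = 3*1 - 2*0.4 = 2.2

2.2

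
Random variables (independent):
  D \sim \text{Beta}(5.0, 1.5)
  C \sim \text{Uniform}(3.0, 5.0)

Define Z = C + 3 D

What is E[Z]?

E[Z] = 3*E[D] + 1*E[C]
E[D] = 0.76923077
E[C] = 4
E[Z] = 3*0.76923077 + 1*4 = 6.3076923

6.3076923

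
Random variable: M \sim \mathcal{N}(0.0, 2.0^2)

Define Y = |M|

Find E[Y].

For X ~ N(0, 2.0²), E[|X|] = sigma * sqrt(2/pi)
= 2.0 * sqrt(2/pi) = 1.5957691

1.5957691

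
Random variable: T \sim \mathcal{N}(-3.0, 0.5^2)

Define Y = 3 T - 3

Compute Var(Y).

For Y = aT + b: Var(Y) = a² * Var(T)
Var(T) = 0.5^2 = 0.25
Var(Y) = 3² * 0.25 = 9 * 0.25 = 2.25

2.25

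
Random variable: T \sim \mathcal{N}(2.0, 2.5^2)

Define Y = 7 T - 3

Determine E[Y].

For Y = 7T - 3:
E[Y] = 7 * E[T] - 3
E[T] = 2.0 = 2
E[Y] = 7 * 2 - 3 = 11

11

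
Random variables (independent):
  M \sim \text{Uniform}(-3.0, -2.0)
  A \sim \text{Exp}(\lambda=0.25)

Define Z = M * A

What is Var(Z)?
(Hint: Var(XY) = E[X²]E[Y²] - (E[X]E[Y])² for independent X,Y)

Var(XY) = E[X²]E[Y²] - (E[X]E[Y])²
E[M] = -2.5, Var(M) = 0.083333333
E[A] = 4, Var(A) = 16
E[M²] = 0.083333333 + (-2.5)² = 6.3333333
E[A²] = 16 + 4² = 32
Var(Z) = 6.3333333*32 - (-2.5*4)²
= 202.66667 - 100 = 102.66667

102.66667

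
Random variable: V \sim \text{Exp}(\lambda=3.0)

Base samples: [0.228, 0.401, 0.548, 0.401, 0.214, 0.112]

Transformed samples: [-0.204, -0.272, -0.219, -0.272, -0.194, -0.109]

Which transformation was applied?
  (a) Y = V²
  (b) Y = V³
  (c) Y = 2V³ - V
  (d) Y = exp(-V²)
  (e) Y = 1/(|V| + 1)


Checking option (c) Y = 2V³ - V:
  V = 0.228 -> Y = -0.204 ✓
  V = 0.401 -> Y = -0.272 ✓
  V = 0.548 -> Y = -0.219 ✓
All samples match this transformation.

(c) 2V³ - V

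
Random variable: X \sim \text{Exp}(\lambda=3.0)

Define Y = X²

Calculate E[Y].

E[X²] = Var(X) + (E[X])² = 0.11111111 + 0.11111111 = 0.22222222

0.22222222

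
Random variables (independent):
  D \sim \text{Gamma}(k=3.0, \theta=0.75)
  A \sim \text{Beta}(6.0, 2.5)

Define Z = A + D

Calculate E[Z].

E[Z] = 1*E[D] + 1*E[A]
E[D] = 2.25
E[A] = 0.70588235
E[Z] = 1*2.25 + 1*0.70588235 = 2.9558824

2.9558824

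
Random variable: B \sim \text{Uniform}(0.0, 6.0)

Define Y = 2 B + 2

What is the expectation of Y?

For Y = 2B + 2:
E[Y] = 2 * E[B] + 2
E[B] = (0 + 6)/2 = 3
E[Y] = 2 * 3 + 2 = 8

8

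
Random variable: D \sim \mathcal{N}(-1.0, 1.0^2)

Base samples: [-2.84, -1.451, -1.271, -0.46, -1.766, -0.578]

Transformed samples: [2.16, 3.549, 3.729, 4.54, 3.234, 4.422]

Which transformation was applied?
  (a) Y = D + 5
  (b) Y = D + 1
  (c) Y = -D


Checking option (a) Y = D + 5:
  D = -2.84 -> Y = 2.16 ✓
  D = -1.451 -> Y = 3.549 ✓
  D = -1.271 -> Y = 3.729 ✓
All samples match this transformation.

(a) D + 5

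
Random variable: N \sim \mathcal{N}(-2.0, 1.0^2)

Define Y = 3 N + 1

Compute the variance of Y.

For Y = aN + b: Var(Y) = a² * Var(N)
Var(N) = 1.0^2 = 1
Var(Y) = 3² * 1 = 9 * 1 = 9

9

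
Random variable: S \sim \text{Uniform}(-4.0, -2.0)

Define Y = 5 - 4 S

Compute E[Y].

For Y = -4S + 5:
E[Y] = -4 * E[S] + 5
E[S] = (-4 - 2)/2 = -3
E[Y] = -4 * (-3) + 5 = 17

17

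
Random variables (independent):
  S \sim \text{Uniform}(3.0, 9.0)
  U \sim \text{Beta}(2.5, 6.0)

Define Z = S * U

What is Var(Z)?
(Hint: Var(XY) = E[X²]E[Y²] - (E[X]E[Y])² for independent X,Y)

Var(XY) = E[X²]E[Y²] - (E[X]E[Y])²
E[S] = 6, Var(S) = 3
E[U] = 0.29411765, Var(U) = 0.021853943
E[S²] = 3 + 6² = 39
E[U²] = 0.021853943 + 0.29411765² = 0.10835913
Var(Z) = 39*0.10835913 - (6*0.29411765)²
= 4.2260062 - 3.1141869 = 1.1118193

1.1118193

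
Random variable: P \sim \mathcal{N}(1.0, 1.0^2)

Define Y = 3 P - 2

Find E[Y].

For Y = 3P - 2:
E[Y] = 3 * E[P] - 2
E[P] = 1.0 = 1
E[Y] = 3 * 1 - 2 = 1

1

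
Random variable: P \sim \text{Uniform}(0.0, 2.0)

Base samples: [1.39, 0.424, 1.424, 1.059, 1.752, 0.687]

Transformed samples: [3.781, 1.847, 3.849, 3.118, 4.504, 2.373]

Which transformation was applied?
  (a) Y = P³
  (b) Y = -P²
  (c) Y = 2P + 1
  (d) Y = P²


Checking option (c) Y = 2P + 1:
  P = 1.39 -> Y = 3.781 ✓
  P = 0.424 -> Y = 1.847 ✓
  P = 1.424 -> Y = 3.849 ✓
All samples match this transformation.

(c) 2P + 1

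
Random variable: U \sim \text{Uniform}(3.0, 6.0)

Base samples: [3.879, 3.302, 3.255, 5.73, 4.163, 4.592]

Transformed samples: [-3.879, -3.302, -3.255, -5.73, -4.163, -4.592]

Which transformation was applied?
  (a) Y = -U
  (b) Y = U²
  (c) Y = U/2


Checking option (a) Y = -U:
  U = 3.879 -> Y = -3.879 ✓
  U = 3.302 -> Y = -3.302 ✓
  U = 3.255 -> Y = -3.255 ✓
All samples match this transformation.

(a) -U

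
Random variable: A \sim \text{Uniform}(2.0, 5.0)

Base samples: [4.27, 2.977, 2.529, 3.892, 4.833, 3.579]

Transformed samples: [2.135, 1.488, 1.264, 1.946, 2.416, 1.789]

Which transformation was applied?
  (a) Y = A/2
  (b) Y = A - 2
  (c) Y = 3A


Checking option (a) Y = A/2:
  A = 4.27 -> Y = 2.135 ✓
  A = 2.977 -> Y = 1.488 ✓
  A = 2.529 -> Y = 1.264 ✓
All samples match this transformation.

(a) A/2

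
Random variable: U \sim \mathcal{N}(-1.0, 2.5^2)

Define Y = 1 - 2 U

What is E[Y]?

For Y = -2U + 1:
E[Y] = -2 * E[U] + 1
E[U] = -1.0 = -1
E[Y] = -2 * (-1) + 1 = 3

3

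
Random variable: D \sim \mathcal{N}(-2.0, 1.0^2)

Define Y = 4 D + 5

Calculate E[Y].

For Y = 4D + 5:
E[Y] = 4 * E[D] + 5
E[D] = -2.0 = -2
E[Y] = 4 * (-2) + 5 = -3

-3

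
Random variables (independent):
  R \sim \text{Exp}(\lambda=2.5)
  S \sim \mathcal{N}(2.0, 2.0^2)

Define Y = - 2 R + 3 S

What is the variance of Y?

For independent RVs: Var(aX + bY) = a²Var(X) + b²Var(Y)
Var(R) = 0.16
Var(S) = 4
Var(Y) = (-2)²*0.16 + 3²*4
= 4*0.16 + 9*4 = 36.64

36.64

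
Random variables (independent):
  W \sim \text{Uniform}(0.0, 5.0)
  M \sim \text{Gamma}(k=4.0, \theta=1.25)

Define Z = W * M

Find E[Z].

For independent RVs: E[XY] = E[X]*E[Y]
E[W] = 2.5
E[M] = 5
E[Z] = 2.5 * 5 = 12.5

12.5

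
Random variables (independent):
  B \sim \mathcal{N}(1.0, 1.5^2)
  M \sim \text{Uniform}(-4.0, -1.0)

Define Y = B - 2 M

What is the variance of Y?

For independent RVs: Var(aX + bY) = a²Var(X) + b²Var(Y)
Var(B) = 2.25
Var(M) = 0.75
Var(Y) = 1²*2.25 + (-2)²*0.75
= 1*2.25 + 4*0.75 = 5.25

5.25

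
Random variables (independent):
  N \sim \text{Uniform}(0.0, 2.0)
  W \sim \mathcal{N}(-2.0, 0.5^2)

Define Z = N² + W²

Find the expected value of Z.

E[Z] = E[N²] + E[W²]
E[N²] = Var(N) + E[N]² = 0.33333333 + 1 = 1.3333333
E[W²] = Var(W) + E[W]² = 0.25 + 4 = 4.25
E[Z] = 1.3333333 + 4.25 = 5.5833333

5.5833333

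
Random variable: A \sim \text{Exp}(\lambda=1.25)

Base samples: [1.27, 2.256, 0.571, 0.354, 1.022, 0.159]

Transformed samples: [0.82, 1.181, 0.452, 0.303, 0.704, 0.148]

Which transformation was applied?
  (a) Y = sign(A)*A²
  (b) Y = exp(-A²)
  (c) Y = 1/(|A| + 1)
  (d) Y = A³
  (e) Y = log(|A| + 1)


Checking option (e) Y = log(|A| + 1):
  A = 1.27 -> Y = 0.82 ✓
  A = 2.256 -> Y = 1.181 ✓
  A = 0.571 -> Y = 0.452 ✓
All samples match this transformation.

(e) log(|A| + 1)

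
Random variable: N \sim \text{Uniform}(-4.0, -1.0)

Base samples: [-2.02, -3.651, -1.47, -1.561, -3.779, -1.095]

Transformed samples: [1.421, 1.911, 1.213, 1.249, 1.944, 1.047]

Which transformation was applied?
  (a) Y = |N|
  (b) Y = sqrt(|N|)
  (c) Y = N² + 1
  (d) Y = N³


Checking option (b) Y = sqrt(|N|):
  N = -2.02 -> Y = 1.421 ✓
  N = -3.651 -> Y = 1.911 ✓
  N = -1.47 -> Y = 1.213 ✓
All samples match this transformation.

(b) sqrt(|N|)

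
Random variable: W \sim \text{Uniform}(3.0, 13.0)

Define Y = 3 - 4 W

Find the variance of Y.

For Y = aW + b: Var(Y) = a² * Var(W)
Var(W) = (13 - 3)^2/12 = 8.3333333
Var(Y) = (-4)² * 8.3333333 = 16 * 8.3333333 = 133.33333

133.33333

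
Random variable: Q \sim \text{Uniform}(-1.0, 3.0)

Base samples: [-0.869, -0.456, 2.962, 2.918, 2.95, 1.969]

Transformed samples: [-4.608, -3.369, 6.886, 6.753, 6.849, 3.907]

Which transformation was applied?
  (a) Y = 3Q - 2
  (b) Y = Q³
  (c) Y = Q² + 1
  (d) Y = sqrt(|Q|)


Checking option (a) Y = 3Q - 2:
  Q = -0.869 -> Y = -4.608 ✓
  Q = -0.456 -> Y = -3.369 ✓
  Q = 2.962 -> Y = 6.886 ✓
All samples match this transformation.

(a) 3Q - 2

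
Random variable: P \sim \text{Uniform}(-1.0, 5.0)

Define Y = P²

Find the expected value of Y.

E[P²] = Var(P) + (E[P])² = 3 + 4 = 7

7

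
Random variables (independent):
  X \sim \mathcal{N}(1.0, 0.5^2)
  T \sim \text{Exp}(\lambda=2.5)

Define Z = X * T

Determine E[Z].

For independent RVs: E[XY] = E[X]*E[Y]
E[X] = 1
E[T] = 0.4
E[Z] = 1 * 0.4 = 0.4

0.4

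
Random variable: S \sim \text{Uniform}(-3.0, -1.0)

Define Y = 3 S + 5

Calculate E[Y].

For Y = 3S + 5:
E[Y] = 3 * E[S] + 5
E[S] = (-3 - 1)/2 = -2
E[Y] = 3 * (-2) + 5 = -1

-1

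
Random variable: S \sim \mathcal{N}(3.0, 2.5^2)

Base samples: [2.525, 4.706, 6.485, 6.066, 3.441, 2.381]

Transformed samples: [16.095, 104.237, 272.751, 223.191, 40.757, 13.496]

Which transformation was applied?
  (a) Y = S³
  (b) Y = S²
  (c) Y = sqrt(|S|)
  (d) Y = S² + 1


Checking option (a) Y = S³:
  S = 2.525 -> Y = 16.095 ✓
  S = 4.706 -> Y = 104.237 ✓
  S = 6.485 -> Y = 272.751 ✓
All samples match this transformation.

(a) S³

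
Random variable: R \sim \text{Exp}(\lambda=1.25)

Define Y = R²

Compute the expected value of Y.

E[R²] = Var(R) + (E[R])² = 0.64 + 0.64 = 1.28

1.28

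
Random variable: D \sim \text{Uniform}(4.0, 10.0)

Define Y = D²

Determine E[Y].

E[D²] = Var(D) + (E[D])² = 3 + 49 = 52

52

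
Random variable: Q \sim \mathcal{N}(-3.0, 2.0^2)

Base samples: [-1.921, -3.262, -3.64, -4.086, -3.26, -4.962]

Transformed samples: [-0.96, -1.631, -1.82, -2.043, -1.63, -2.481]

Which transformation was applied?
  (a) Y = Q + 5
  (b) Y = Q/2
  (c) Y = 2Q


Checking option (b) Y = Q/2:
  Q = -1.921 -> Y = -0.96 ✓
  Q = -3.262 -> Y = -1.631 ✓
  Q = -3.64 -> Y = -1.82 ✓
All samples match this transformation.

(b) Q/2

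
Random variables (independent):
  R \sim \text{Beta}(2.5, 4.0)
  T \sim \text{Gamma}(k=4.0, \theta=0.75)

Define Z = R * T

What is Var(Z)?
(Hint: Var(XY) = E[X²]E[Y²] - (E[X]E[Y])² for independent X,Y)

Var(XY) = E[X²]E[Y²] - (E[X]E[Y])²
E[R] = 0.38461538, Var(R) = 0.031558185
E[T] = 3, Var(T) = 2.25
E[R²] = 0.031558185 + 0.38461538² = 0.17948718
E[T²] = 2.25 + 3² = 11.25
Var(Z) = 0.17948718*11.25 - (0.38461538*3)²
= 2.0192308 - 1.3313609 = 0.68786982

0.68786982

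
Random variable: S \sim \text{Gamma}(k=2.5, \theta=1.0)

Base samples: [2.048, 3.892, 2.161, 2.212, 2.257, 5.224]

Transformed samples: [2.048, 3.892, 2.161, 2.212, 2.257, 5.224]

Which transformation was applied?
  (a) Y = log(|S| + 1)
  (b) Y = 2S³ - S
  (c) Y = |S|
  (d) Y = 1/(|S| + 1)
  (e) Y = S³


Checking option (c) Y = |S|:
  S = 2.048 -> Y = 2.048 ✓
  S = 3.892 -> Y = 3.892 ✓
  S = 2.161 -> Y = 2.161 ✓
All samples match this transformation.

(c) |S|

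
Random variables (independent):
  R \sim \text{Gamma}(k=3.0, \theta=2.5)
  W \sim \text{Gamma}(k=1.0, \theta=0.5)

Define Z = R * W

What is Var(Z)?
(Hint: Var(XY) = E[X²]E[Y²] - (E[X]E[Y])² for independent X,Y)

Var(XY) = E[X²]E[Y²] - (E[X]E[Y])²
E[R] = 7.5, Var(R) = 18.75
E[W] = 0.5, Var(W) = 0.25
E[R²] = 18.75 + 7.5² = 75
E[W²] = 0.25 + 0.5² = 0.5
Var(Z) = 75*0.5 - (7.5*0.5)²
= 37.5 - 14.0625 = 23.4375

23.4375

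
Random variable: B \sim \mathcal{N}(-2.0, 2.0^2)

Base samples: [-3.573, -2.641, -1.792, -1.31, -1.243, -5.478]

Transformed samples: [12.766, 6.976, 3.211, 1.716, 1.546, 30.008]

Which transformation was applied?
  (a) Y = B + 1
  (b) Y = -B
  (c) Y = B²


Checking option (c) Y = B²:
  B = -3.573 -> Y = 12.766 ✓
  B = -2.641 -> Y = 6.976 ✓
  B = -1.792 -> Y = 3.211 ✓
All samples match this transformation.

(c) B²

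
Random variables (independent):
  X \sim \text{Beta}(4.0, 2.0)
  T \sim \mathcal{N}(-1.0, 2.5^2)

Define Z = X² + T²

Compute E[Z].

E[Z] = E[X²] + E[T²]
E[X²] = Var(X) + E[X]² = 0.031746032 + 0.44444444 = 0.47619048
E[T²] = Var(T) + E[T]² = 6.25 + 1 = 7.25
E[Z] = 0.47619048 + 7.25 = 7.7261905

7.7261905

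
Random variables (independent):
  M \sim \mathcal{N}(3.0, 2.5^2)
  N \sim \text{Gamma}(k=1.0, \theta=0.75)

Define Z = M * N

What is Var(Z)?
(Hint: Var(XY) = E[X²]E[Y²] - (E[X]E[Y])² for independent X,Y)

Var(XY) = E[X²]E[Y²] - (E[X]E[Y])²
E[M] = 3, Var(M) = 6.25
E[N] = 0.75, Var(N) = 0.5625
E[M²] = 6.25 + 3² = 15.25
E[N²] = 0.5625 + 0.75² = 1.125
Var(Z) = 15.25*1.125 - (3*0.75)²
= 17.15625 - 5.0625 = 12.09375

12.09375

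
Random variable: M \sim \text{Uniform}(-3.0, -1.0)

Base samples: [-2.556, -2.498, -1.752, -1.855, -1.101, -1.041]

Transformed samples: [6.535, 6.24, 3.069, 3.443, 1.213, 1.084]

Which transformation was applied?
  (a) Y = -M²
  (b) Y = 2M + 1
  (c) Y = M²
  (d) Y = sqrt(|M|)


Checking option (c) Y = M²:
  M = -2.556 -> Y = 6.535 ✓
  M = -2.498 -> Y = 6.24 ✓
  M = -1.752 -> Y = 3.069 ✓
All samples match this transformation.

(c) M²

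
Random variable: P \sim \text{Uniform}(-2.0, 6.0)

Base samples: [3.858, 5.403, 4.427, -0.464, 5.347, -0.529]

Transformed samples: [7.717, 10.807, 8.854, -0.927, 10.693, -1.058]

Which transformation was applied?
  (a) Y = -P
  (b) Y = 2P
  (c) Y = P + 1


Checking option (b) Y = 2P:
  P = 3.858 -> Y = 7.717 ✓
  P = 5.403 -> Y = 10.807 ✓
  P = 4.427 -> Y = 8.854 ✓
All samples match this transformation.

(b) 2P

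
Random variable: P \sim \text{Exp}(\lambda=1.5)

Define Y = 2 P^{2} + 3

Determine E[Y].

E[Y] = 2*E[P²] + 3
E[P] = 0.66666667
E[P²] = Var(P) + (E[P])² = 0.44444444 + 0.44444444 = 0.88888889
E[Y] = 2*0.88888889 + 3 = 4.7777778

4.7777778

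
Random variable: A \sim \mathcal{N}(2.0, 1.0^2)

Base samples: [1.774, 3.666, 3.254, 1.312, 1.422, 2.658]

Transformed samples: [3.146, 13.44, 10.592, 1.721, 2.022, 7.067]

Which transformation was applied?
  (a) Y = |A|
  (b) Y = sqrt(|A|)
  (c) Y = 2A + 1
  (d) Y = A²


Checking option (d) Y = A²:
  A = 1.774 -> Y = 3.146 ✓
  A = 3.666 -> Y = 13.44 ✓
  A = 3.254 -> Y = 10.592 ✓
All samples match this transformation.

(d) A²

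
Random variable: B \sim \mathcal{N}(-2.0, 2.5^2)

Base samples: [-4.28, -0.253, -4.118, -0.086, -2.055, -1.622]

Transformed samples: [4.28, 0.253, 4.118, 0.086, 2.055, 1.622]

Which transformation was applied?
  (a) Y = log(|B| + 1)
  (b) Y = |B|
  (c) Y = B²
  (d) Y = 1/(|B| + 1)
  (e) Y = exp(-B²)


Checking option (b) Y = |B|:
  B = -4.28 -> Y = 4.28 ✓
  B = -0.253 -> Y = 0.253 ✓
  B = -4.118 -> Y = 4.118 ✓
All samples match this transformation.

(b) |B|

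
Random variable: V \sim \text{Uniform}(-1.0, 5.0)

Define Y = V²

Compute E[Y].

Using E[X²] = Var(X) + (E[X])²:
E[V] = 2
Var(V) = (5 + 1)^2/12 = 3
E[V²] = 3 + 2² = 3 + 4 = 7

7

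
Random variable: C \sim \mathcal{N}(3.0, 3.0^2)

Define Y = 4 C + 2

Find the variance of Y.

For Y = aC + b: Var(Y) = a² * Var(C)
Var(C) = 3.0^2 = 9
Var(Y) = 4² * 9 = 16 * 9 = 144

144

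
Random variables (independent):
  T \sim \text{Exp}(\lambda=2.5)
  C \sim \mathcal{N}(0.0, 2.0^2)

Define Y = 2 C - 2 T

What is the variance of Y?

For independent RVs: Var(aX + bY) = a²Var(X) + b²Var(Y)
Var(T) = 0.16
Var(C) = 4
Var(Y) = (-2)²*0.16 + 2²*4
= 4*0.16 + 4*4 = 16.64

16.64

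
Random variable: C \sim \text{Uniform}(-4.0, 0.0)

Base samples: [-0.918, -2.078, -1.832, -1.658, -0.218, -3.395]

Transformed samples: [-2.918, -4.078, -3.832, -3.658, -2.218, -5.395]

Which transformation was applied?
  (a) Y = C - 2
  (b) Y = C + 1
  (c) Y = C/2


Checking option (a) Y = C - 2:
  C = -0.918 -> Y = -2.918 ✓
  C = -2.078 -> Y = -4.078 ✓
  C = -1.832 -> Y = -3.832 ✓
All samples match this transformation.

(a) C - 2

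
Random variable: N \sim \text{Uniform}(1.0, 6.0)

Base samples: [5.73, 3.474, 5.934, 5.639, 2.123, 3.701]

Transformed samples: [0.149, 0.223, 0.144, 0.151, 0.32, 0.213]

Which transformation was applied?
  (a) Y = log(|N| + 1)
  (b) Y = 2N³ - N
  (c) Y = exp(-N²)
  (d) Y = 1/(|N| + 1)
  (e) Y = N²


Checking option (d) Y = 1/(|N| + 1):
  N = 5.73 -> Y = 0.149 ✓
  N = 3.474 -> Y = 0.223 ✓
  N = 5.934 -> Y = 0.144 ✓
All samples match this transformation.

(d) 1/(|N| + 1)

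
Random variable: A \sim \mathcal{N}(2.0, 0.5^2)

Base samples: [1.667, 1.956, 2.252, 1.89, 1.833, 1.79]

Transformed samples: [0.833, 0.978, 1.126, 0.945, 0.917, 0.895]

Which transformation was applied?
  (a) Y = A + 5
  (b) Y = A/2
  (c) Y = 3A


Checking option (b) Y = A/2:
  A = 1.667 -> Y = 0.833 ✓
  A = 1.956 -> Y = 0.978 ✓
  A = 2.252 -> Y = 1.126 ✓
All samples match this transformation.

(b) A/2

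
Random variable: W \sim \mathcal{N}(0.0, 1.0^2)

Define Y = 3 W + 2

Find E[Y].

For Y = 3W + 2:
E[Y] = 3 * E[W] + 2
E[W] = 0.0 = 0
E[Y] = 3 * 0 + 2 = 2

2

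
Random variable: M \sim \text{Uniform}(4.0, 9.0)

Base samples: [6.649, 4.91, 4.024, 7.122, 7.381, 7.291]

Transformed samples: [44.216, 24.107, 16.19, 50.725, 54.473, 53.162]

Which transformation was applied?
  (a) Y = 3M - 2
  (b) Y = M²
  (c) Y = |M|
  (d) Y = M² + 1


Checking option (b) Y = M²:
  M = 6.649 -> Y = 44.216 ✓
  M = 4.91 -> Y = 24.107 ✓
  M = 4.024 -> Y = 16.19 ✓
All samples match this transformation.

(b) M²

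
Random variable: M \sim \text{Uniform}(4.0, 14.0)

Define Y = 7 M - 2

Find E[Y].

For Y = 7M - 2:
E[Y] = 7 * E[M] - 2
E[M] = (4 + 14)/2 = 9
E[Y] = 7 * 9 - 2 = 61

61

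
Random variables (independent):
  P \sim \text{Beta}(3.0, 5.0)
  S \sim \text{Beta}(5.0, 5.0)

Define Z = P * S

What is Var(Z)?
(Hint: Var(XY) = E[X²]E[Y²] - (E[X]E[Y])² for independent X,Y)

Var(XY) = E[X²]E[Y²] - (E[X]E[Y])²
E[P] = 0.375, Var(P) = 0.026041667
E[S] = 0.5, Var(S) = 0.022727273
E[P²] = 0.026041667 + 0.375² = 0.16666667
E[S²] = 0.022727273 + 0.5² = 0.27272727
Var(Z) = 0.16666667*0.27272727 - (0.375*0.5)²
= 0.045454545 - 0.03515625 = 0.010298295

0.010298295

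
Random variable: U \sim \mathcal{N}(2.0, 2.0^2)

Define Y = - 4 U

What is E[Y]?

For Y = -4U:
E[Y] = -4 * E[U]
E[U] = 2.0 = 2
E[Y] = -4 * 2 = -8

-8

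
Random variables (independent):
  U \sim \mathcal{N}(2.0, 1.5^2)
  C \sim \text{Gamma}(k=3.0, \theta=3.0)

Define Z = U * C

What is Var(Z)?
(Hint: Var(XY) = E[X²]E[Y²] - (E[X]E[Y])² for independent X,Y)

Var(XY) = E[X²]E[Y²] - (E[X]E[Y])²
E[U] = 2, Var(U) = 2.25
E[C] = 9, Var(C) = 27
E[U²] = 2.25 + 2² = 6.25
E[C²] = 27 + 9² = 108
Var(Z) = 6.25*108 - (2*9)²
= 675 - 324 = 351

351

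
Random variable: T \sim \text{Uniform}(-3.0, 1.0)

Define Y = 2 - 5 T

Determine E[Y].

For Y = -5T + 2:
E[Y] = -5 * E[T] + 2
E[T] = (-3 + 1)/2 = -1
E[Y] = -5 * (-1) + 2 = 7

7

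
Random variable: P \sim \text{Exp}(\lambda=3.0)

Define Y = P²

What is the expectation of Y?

Using E[X²] = Var(X) + (E[X])²:
E[P] = 0.33333333
Var(P) = 1/3.0^2 = 0.11111111
E[P²] = 0.11111111 + 0.33333333² = 0.11111111 + 0.11111111 = 0.22222222

0.22222222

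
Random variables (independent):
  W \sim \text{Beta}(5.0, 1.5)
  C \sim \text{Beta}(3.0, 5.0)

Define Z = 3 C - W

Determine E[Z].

E[Z] = -1*E[W] + 3*E[C]
E[W] = 0.76923077
E[C] = 0.375
E[Z] = -1*0.76923077 + 3*0.375 = 0.35576923

0.35576923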